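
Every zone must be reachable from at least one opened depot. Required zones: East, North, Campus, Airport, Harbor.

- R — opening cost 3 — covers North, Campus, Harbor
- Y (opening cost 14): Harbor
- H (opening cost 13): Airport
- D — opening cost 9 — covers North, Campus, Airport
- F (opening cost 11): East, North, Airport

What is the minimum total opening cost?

Choose R and F: together they cover East, North, Campus, Airport, Harbor — every zone.
Total opening cost: 3 + 11 = 14.
No cover costs less than 14.

14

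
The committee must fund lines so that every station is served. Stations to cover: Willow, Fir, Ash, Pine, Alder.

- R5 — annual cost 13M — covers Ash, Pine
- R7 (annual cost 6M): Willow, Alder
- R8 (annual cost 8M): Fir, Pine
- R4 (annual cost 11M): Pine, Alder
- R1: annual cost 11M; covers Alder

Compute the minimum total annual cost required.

27

This is a weighted set-cover instance.
Choose R5, R7, and R8: together they cover Willow, Fir, Ash, Pine, Alder — every station.
Total annual cost: 13 + 6 + 8 = 27.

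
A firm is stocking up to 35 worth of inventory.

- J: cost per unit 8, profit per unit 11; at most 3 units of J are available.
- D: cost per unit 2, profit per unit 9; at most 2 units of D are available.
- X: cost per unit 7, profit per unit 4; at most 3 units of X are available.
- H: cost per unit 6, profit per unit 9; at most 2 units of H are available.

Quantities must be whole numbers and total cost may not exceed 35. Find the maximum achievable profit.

60

D has the best ratio (9/2); taking only D gives at most 2×9 = 18 (stopped by the supply cap of 2).
Mixing does better — 3×J, 2×D, and 1×H: cost 34 ≤ 35, profit 3·11 + 2·9 + 1·9 = 60.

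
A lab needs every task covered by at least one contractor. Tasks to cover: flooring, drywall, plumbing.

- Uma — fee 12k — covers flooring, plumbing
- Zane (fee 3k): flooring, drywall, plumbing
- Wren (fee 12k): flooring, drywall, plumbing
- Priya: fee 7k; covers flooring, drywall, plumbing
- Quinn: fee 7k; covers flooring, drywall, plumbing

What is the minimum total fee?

3

Zane alone covers flooring, drywall, plumbing — every task.
Total fee: 3.
No cover costs less than 3.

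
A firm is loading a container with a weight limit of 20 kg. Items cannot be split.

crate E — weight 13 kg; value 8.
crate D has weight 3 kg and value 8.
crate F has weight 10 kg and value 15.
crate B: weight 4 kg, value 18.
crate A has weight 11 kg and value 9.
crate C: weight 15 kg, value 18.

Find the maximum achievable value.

Allowing fractional choices, the relaxed optimum would be about 44.6, but items are indivisible.
crate D + crate F + crate B: weight 3 + 10 + 4 = 17 ≤ 20, value 8 + 15 + 18 = 41.
crate B + crate C: weight 4 + 15 = 19 ≤ 20, value 18 + 18 = 36.
Best is crate D, crate F, and crate B with total value 41.

41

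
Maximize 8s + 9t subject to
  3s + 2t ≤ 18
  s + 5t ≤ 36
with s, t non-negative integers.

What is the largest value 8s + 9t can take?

The continuous relaxation peaks at (1.38, 6.92) with value 73.38; rounding to a feasible lattice point costs some objective.
(s,t)=(1,7): 3·1+2·7=17≤18, 1·1+5·7=36≤36, objective 71.
(s,t)=(2,6): 3·2+2·6=18≤18, 1·2+5·6=32≤36, objective 70.
The best lattice point is (1,7), giving 71.

71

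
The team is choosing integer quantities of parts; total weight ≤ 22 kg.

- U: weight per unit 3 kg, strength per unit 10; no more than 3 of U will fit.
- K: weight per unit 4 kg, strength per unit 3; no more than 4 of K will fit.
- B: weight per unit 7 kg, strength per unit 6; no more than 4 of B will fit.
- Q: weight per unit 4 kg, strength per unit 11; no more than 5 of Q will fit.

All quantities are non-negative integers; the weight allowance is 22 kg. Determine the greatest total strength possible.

This is a bounded integer knapsack.
Take 2×U and 4×Q: weight 22 ≤ 22, strength 2·10 + 4·11 = 64.
No other integer combination yields more.

64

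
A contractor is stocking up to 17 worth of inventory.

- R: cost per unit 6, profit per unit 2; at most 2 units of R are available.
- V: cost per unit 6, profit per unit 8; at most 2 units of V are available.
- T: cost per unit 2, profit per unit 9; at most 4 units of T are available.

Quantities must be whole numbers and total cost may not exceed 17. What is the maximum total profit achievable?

This is a bounded integer knapsack.
Take 1×V and 4×T: cost 14 ≤ 17, profit 1·8 + 4·9 = 44.
T has the best ratio (9/2) and is taken to its limit of 4; remaining capacity is filled optimally with the others.

44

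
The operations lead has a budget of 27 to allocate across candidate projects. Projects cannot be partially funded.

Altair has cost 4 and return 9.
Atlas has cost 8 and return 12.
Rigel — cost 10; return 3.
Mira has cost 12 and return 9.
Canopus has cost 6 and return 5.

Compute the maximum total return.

This is an integer program with binary decision variables.
Take Altair, Atlas, and Mira: cost 4 + 8 + 12 = 24 ≤ 27, return 9 + 12 + 9 = 30.
No other feasible combination does better.

30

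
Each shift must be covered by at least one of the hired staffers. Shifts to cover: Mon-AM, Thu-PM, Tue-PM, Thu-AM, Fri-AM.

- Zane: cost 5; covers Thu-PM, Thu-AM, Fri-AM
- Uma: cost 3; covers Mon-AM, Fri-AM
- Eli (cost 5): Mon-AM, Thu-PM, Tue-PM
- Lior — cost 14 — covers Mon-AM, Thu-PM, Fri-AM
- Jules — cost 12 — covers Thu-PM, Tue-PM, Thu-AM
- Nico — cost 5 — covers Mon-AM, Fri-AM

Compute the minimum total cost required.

The greedy cost-per-new-shift heuristic would pick Uma, Zane, and Eli for 13, but a cheaper cover exists.
Choose Zane and Eli: together they cover Mon-AM, Thu-PM, Tue-PM, Thu-AM, Fri-AM — every shift.
Total cost: 5 + 5 = 10.
No cover costs less than 10.

10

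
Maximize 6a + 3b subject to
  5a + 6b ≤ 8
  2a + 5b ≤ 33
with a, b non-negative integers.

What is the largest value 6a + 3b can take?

Relaxing integrality, the LP optimum is 9.60 at (a,b) = (1.6, 0), which is not an integer point.
(a,b)=(1,0): 5·1+6·0=5≤8, 2·1+5·0=2≤33, objective 6.
(a,b)=(0,1): 5·0+6·1=6≤8, 2·0+5·1=5≤33, objective 3.
(a,b)=(0,0): 5·0+6·0=0≤8, 2·0+5·0=0≤33, objective 0.
No feasible integer point exceeds 6.

6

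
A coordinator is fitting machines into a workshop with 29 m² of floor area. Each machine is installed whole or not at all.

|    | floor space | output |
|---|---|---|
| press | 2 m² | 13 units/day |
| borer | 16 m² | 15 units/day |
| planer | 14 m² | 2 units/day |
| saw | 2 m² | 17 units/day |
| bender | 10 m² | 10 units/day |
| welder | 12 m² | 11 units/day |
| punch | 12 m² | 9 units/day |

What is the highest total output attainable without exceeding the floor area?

This is a 0-1 knapsack instance.
press + saw + bender + punch: floor space 2 + 2 + 10 + 12 = 26 ≤ 29, output 13 + 17 + 10 + 9 = 49.
press + saw + welder + punch: floor space 2 + 2 + 12 + 12 = 28 ≤ 29, output 13 + 17 + 11 + 9 = 50.
press + saw + bender + welder: floor space 2 + 2 + 10 + 12 = 26 ≤ 29, output 13 + 17 + 10 + 11 = 51.
Best is press, saw, bender, and welder with total output 51.

51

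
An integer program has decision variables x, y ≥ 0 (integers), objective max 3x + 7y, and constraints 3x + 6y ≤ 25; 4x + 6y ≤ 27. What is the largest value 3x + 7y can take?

(x,y)=(0,4): 3·0+6·4=24≤25, 4·0+6·4=24≤27, objective 28.
(x,y)=(1,3): 3·1+6·3=21≤25, 4·1+6·3=22≤27, objective 24.
Maximum is 28 at (x,y)=(0,4).

28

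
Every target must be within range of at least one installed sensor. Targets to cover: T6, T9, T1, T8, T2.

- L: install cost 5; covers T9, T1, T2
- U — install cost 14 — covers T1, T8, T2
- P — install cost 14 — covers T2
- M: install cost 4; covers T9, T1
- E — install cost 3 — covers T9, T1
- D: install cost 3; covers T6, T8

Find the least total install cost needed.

Choose L and D: together they cover T6, T9, T1, T8, T2 — every target.
Total install cost: 5 + 3 = 8.

8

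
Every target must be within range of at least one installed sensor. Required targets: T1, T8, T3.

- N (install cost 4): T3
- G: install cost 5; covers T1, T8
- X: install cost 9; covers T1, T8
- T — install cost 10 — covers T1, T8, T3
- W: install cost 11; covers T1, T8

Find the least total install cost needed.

This is an integer covering problem.
Choose N and G: together they cover T1, T8, T3 — every target.
Total install cost: 4 + 5 = 9.
No cover costs less than 9.

9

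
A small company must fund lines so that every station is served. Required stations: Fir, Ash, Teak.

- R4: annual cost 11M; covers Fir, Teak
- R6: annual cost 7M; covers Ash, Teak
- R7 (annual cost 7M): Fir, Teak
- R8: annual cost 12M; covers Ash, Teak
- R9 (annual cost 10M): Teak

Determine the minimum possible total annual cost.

Choose R6 and R7: together they cover Fir, Ash, Teak — every station.
Total annual cost: 7 + 7 = 14.

14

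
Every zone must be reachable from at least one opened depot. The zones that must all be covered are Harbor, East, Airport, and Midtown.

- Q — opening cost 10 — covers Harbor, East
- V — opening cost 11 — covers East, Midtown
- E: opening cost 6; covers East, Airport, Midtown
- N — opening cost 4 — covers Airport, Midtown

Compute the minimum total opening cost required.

This is a weighted set-cover instance.
Choose Q and N: together they cover Harbor, East, Airport, Midtown — every zone.
Total opening cost: 10 + 4 = 14.

14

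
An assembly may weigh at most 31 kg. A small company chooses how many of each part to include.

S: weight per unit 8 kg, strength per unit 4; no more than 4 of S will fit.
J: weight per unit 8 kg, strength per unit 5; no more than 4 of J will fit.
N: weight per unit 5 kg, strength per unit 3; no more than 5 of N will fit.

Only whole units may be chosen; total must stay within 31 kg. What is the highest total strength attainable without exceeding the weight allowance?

19

Take 2×J and 3×N: weight 31 ≤ 31, strength 2·5 + 3·3 = 19.
No other integer combination yields more.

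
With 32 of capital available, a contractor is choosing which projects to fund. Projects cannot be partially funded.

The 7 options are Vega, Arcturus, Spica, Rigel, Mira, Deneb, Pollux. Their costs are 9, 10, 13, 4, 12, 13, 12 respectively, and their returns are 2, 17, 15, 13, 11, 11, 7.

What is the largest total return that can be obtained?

45

Arcturus + Spica + Rigel: cost 10 + 13 + 4 = 27 ≤ 32, return 17 + 15 + 13 = 45.
Arcturus + Rigel + Mira: cost 10 + 4 + 12 = 26 ≤ 32, return 17 + 13 + 11 = 41.
Arcturus + Rigel + Deneb: cost 10 + 4 + 13 = 27 ≤ 32, return 17 + 13 + 11 = 41.
Best is Arcturus, Spica, and Rigel with total return 45.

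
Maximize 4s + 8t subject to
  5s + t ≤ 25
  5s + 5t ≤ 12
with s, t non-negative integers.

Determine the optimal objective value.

Relaxing integrality, the LP optimum is 19.20 at (s,t) = (0, 2.4), which is not an integer point.
(s,t)=(0,2): 5·0+1·2=2≤25, 5·0+5·2=10≤12, objective 16.
(s,t)=(1,1): 5·1+1·1=6≤25, 5·1+5·1=10≤12, objective 12.
(s,t)=(0,1): 5·0+1·1=1≤25, 5·0+5·1=5≤12, objective 8.
The best lattice point is (0,2), giving 16.

16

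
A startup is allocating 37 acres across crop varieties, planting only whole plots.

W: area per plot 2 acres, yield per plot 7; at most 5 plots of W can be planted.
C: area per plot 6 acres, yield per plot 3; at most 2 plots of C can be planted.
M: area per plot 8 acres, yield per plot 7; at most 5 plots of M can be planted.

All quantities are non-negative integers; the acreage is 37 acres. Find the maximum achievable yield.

W has the best ratio (7/2); taking only W gives at most 5×7 = 35 (stopped by the supply cap of 5).
Mixing does better — 5×W and 3×M: area 34 ≤ 37, yield 5·7 + 3·7 = 56.

56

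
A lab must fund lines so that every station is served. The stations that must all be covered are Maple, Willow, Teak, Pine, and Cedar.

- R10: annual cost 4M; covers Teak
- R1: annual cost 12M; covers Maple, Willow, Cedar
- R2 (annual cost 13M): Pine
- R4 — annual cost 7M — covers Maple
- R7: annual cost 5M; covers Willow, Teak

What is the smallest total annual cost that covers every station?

The greedy cost-per-new-station heuristic would pick R7, R1, and R2 for 30, but a cheaper cover exists.
Choose R10, R1, and R2: together they cover Maple, Willow, Teak, Pine, Cedar — every station.
Total annual cost: 4 + 12 + 13 = 29.
No cover costs less than 29.

29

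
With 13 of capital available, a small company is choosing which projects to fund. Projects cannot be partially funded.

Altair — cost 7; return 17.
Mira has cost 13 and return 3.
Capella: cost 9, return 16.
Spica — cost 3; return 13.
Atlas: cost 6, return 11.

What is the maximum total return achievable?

Capella + Spica: cost 9 + 3 = 12 ≤ 13, return 16 + 13 = 29.
Altair + Spica: cost 7 + 3 = 10 ≤ 13, return 17 + 13 = 30.
Best is Altair and Spica with total return 30.

30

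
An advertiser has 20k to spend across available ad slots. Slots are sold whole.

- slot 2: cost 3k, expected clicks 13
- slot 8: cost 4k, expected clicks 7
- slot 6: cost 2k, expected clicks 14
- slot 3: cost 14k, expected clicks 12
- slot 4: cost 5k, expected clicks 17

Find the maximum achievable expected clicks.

51

slot 2 + slot 6 + slot 3: cost 3 + 2 + 14 = 19 ≤ 20, expected clicks 13 + 14 + 12 = 39.
slot 2 + slot 6 + slot 4: cost 3 + 2 + 5 = 10 ≤ 20, expected clicks 13 + 14 + 17 = 44.
slot 2 + slot 8 + slot 6 + slot 4: cost 3 + 4 + 2 + 5 = 14 ≤ 20, expected clicks 13 + 7 + 14 + 17 = 51.
Best is slot 2, slot 8, slot 6, and slot 4 with total expected clicks 51.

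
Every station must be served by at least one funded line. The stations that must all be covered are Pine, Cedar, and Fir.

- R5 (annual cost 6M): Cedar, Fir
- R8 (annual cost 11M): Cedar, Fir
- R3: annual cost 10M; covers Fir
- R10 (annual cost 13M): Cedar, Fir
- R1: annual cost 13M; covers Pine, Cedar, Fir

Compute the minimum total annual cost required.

The greedy cost-per-new-station heuristic would pick R5 and R1 for 19, but a cheaper cover exists.
R1 alone covers Pine, Cedar, Fir — every station.
Total annual cost: 13.
No cover costs less than 13.

13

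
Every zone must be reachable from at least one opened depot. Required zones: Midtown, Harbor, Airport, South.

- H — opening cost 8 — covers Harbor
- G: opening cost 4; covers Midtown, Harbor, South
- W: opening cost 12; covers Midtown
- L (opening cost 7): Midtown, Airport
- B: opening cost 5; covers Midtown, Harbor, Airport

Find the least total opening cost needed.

Choose G and B: together they cover Midtown, Harbor, Airport, South — every zone.
Total opening cost: 4 + 5 = 9.

9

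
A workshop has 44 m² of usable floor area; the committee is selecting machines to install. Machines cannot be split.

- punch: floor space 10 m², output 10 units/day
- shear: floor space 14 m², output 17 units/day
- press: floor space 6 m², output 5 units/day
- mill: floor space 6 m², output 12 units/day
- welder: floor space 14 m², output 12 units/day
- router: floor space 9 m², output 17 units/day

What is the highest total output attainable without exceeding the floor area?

Allowing fractional choices, the relaxed optimum would be about 60.3, but machines are indivisible.
shear + mill + welder + router: floor space 14 + 6 + 14 + 9 = 43 ≤ 44, output 17 + 12 + 12 + 17 = 58.
punch + shear + mill + router: floor space 10 + 14 + 6 + 9 = 39 ≤ 44, output 10 + 17 + 12 + 17 = 56.
Best is shear, mill, welder, and router with total output 58.

58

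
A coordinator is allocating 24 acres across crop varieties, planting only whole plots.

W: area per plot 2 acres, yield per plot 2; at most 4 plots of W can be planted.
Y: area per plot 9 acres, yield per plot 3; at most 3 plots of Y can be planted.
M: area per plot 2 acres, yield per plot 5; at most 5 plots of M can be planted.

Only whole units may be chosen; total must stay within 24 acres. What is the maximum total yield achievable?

This is a bounded integer knapsack.
M has the best ratio (5/2); taking only M gives at most 5×5 = 25 (stopped by the supply cap of 5).
Mixing does better — 4×W and 5×M: area 18 ≤ 24, yield 4·2 + 5·5 = 33.

33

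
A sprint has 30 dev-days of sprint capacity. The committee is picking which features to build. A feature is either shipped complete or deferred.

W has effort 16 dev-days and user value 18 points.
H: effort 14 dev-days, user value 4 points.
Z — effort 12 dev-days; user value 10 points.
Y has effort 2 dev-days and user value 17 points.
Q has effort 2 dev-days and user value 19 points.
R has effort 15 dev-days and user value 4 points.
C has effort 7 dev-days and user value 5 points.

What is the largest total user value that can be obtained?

59

W + Y + Q + C: effort 16 + 2 + 2 + 7 = 27 ≤ 30, user value 18 + 17 + 19 + 5 = 59.
Z + Y + Q + C: effort 12 + 2 + 2 + 7 = 23 ≤ 30, user value 10 + 17 + 19 + 5 = 51.
W + Y + Q: effort 16 + 2 + 2 = 20 ≤ 30, user value 18 + 17 + 19 = 54.
Best is W, Y, Q, and C with total user value 59.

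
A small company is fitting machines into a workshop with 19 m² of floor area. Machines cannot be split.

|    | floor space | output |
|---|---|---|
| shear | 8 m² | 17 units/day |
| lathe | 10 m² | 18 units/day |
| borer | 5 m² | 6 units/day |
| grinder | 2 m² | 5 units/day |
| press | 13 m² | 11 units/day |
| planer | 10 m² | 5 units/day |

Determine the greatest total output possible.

35

Allowing fractional choices, the relaxed optimum would be about 38.2, but machines are indivisible.
shear + lathe: floor space 8 + 10 = 18 ≤ 19, output 17 + 18 = 35.
shear + borer + grinder: floor space 8 + 5 + 2 = 15 ≤ 19, output 17 + 6 + 5 = 28.
lathe + borer + grinder: floor space 10 + 5 + 2 = 17 ≤ 19, output 18 + 6 + 5 = 29.
Best is shear and lathe with total output 35.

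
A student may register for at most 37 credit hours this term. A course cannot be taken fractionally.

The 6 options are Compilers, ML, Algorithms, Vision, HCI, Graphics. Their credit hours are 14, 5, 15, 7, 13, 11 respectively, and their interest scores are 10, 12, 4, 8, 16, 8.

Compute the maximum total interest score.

44

ML + Vision + HCI + Graphics: credit hours 5 + 7 + 13 + 11 = 36 ≤ 37, interest score 12 + 8 + 16 + 8 = 44.
Compilers + ML + HCI: credit hours 14 + 5 + 13 = 32 ≤ 37, interest score 10 + 12 + 16 = 38.
Best is ML, Vision, HCI, and Graphics with total interest score 44.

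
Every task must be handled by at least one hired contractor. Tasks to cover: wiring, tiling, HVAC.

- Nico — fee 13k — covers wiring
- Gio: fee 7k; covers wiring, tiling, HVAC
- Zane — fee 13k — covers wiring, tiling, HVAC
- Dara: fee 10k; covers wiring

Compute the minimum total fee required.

7

Gio alone covers wiring, tiling, HVAC — every task.
Total fee: 7.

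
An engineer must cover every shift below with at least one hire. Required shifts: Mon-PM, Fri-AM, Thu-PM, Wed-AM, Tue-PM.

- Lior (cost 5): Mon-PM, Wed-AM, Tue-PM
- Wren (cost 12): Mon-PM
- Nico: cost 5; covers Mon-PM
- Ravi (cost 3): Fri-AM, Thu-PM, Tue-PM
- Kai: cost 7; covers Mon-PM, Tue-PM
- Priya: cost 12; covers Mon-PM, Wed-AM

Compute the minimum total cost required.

This is a weighted set-cover instance.
Choose Lior and Ravi: together they cover Mon-PM, Fri-AM, Thu-PM, Wed-AM, Tue-PM — every shift.
Total cost: 5 + 3 = 8.
No cover costs less than 8.

8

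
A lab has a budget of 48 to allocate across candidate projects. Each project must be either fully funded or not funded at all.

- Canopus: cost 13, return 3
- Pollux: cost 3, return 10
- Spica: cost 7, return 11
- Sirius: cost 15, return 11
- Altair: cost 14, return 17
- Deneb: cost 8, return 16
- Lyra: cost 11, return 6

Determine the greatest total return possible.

Canopus + Pollux + Spica + Altair + Deneb: cost 13 + 3 + 7 + 14 + 8 = 45 ≤ 48, return 3 + 10 + 11 + 17 + 16 = 57.
Pollux + Spica + Altair + Deneb + Lyra: cost 3 + 7 + 14 + 8 + 11 = 43 ≤ 48, return 10 + 11 + 17 + 16 + 6 = 60.
Pollux + Spica + Sirius + Altair + Deneb: cost 3 + 7 + 15 + 14 + 8 = 47 ≤ 48, return 10 + 11 + 11 + 17 + 16 = 65.
Best is Pollux, Spica, Sirius, Altair, and Deneb with total return 65.

65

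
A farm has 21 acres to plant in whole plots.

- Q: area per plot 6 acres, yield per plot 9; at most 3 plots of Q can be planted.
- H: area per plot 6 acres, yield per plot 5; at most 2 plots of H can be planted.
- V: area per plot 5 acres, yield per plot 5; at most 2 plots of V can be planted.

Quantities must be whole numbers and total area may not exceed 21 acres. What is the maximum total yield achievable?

3×Q: area 18 ≤ 21, yield 3·9 = 27.
2×Q and 1×V: area 17 ≤ 21, yield 2·9 + 1·5 = 23.
Best is 27.

27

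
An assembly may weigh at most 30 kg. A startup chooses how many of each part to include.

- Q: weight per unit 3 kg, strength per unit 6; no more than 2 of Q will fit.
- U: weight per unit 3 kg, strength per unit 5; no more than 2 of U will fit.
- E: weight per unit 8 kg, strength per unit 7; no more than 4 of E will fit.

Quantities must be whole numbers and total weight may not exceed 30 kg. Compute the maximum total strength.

Q has the best ratio (6/3); taking only Q gives at most 2×6 = 12 (stopped by the supply cap of 2).
Mixing does better — 2×Q, 2×U, and 2×E: weight 28 ≤ 30, strength 2·6 + 2·5 + 2·7 = 36.

36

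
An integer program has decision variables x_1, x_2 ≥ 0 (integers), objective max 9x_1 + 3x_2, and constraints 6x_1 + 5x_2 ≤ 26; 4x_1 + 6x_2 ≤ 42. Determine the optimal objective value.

Relaxing integrality, the LP optimum is 39.00 at (x_1,x_2) = (4.33, 0), which is not an integer point.
(x_1,x_2)=(4,0): 6·4+5·0=24≤26, 4·4+6·0=16≤42, objective 36.
(x_1,x_2)=(3,1): 6·3+5·1=23≤26, 4·3+6·1=18≤42, objective 30.
(x_1,x_2)=(3,0): 6·3+5·0=18≤26, 4·3+6·0=12≤42, objective 27.
No feasible integer point exceeds 36.

36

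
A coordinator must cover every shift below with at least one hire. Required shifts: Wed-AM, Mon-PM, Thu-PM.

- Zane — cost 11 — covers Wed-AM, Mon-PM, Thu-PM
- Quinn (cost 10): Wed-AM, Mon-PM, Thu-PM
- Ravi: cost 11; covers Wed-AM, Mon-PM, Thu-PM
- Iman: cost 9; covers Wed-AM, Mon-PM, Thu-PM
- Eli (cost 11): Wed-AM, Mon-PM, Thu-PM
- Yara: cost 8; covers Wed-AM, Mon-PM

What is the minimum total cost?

9

Iman alone covers Wed-AM, Mon-PM, Thu-PM — every shift.
Total cost: 9.
No cover costs less than 9.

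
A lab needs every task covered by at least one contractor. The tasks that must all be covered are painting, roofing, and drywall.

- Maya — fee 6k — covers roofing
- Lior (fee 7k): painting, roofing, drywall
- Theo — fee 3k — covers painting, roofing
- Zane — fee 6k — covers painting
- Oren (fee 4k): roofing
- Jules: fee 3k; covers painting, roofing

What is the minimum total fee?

Lior alone covers painting, roofing, drywall — every task.
Total fee: 7.

7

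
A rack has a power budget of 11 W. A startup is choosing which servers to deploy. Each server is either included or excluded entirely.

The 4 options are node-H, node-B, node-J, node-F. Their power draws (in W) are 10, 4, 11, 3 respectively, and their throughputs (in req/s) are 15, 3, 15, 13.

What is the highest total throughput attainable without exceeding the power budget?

16

Allowing fractional choices, the relaxed optimum would be about 25.0, but servers are indivisible.
node-H: power draw 10 ≤ 11, throughput 15.
node-B + node-F: power draw 4 + 3 = 7 ≤ 11, throughput 3 + 13 = 16.
Best is node-B and node-F with total throughput 16.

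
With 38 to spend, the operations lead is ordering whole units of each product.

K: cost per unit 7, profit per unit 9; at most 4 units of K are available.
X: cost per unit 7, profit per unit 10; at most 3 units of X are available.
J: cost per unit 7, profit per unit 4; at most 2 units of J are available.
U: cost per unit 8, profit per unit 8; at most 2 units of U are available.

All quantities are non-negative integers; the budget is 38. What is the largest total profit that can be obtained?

This is a bounded integer knapsack.
Take 2×K and 3×X: cost 35 ≤ 38, profit 2·9 + 3·10 = 48.
X has the best ratio (10/7) and is taken to its limit of 3; remaining capacity is filled optimally with the others.

48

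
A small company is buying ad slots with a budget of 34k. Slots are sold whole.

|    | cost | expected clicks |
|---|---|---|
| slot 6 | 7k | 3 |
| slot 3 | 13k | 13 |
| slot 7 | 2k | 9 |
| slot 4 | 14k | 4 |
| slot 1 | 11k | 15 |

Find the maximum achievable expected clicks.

slot 6 + slot 3 + slot 7 + slot 1: cost 7 + 13 + 2 + 11 = 33 ≤ 34, expected clicks 3 + 13 + 9 + 15 = 40.
slot 3 + slot 7 + slot 1: cost 13 + 2 + 11 = 26 ≤ 34, expected clicks 13 + 9 + 15 = 37.
Best is slot 6, slot 3, slot 7, and slot 1 with total expected clicks 40.

40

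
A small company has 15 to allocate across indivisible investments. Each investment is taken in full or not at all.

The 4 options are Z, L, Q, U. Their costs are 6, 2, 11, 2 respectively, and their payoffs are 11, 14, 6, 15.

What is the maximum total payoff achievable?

Allowing fractional choices, the relaxed optimum would be about 42.7, but investments are indivisible.
L + Q + U: cost 2 + 11 + 2 = 15 ≤ 15, payoff 14 + 6 + 15 = 35.
Z + L + U: cost 6 + 2 + 2 = 10 ≤ 15, payoff 11 + 14 + 15 = 40.
Best is Z, L, and U with total payoff 40.

40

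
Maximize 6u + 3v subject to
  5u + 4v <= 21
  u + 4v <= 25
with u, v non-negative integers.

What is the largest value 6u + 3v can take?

Relaxing integrality, the LP optimum is 25.20 at (u,v) = (4.2, 0), which is not an integer point.
(u,v)=(4,0): 5·4+4·0=20≤21, 1·4+4·0=4≤25, objective 24.
(u,v)=(3,1): 5·3+4·1=19≤21, 1·3+4·1=7≤25, objective 21.
Maximum is 24 at (u,v)=(4,0).

24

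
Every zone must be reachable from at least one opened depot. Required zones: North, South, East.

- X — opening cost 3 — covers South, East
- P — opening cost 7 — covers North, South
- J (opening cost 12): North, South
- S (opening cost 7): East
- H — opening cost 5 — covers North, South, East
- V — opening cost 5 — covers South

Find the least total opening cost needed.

The greedy cost-per-new-zone heuristic would pick X and H for 8, but a cheaper cover exists.
H alone covers North, South, East — every zone.
Total opening cost: 5.
No cover costs less than 5.

5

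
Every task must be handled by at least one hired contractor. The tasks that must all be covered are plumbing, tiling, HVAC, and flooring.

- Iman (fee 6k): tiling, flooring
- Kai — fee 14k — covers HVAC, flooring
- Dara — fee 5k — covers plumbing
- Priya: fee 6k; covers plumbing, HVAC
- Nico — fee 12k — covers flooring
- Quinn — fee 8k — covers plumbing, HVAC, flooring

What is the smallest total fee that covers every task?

The greedy cost-per-new-task heuristic would pick Quinn and Iman for 14, but a cheaper cover exists.
Choose Iman and Priya: together they cover plumbing, tiling, HVAC, flooring — every task.
Total fee: 6 + 6 = 12.
No cover costs less than 12.

12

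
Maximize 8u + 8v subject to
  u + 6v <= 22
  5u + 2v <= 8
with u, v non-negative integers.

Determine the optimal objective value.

(u,v)=(0,3) is feasible, giving 24.
(u,v)=(0,2) is feasible, giving 16.
Maximum is 24 at (u,v)=(0,3).

24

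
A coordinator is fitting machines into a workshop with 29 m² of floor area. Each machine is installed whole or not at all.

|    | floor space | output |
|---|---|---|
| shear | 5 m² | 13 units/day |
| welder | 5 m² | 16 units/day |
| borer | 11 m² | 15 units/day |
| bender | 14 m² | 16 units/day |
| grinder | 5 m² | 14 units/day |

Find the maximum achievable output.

Allowing fractional choices, the relaxed optimum would be about 61.4, but machines are indivisible.
welder + bender + grinder: floor space 5 + 14 + 5 = 24 ≤ 29, output 16 + 16 + 14 = 46.
shear + welder + borer + grinder: floor space 5 + 5 + 11 + 5 = 26 ≤ 29, output 13 + 16 + 15 + 14 = 58.
shear + welder + bender + grinder: floor space 5 + 5 + 14 + 5 = 29 ≤ 29, output 13 + 16 + 16 + 14 = 59.
Best is shear, welder, bender, and grinder with total output 59.

59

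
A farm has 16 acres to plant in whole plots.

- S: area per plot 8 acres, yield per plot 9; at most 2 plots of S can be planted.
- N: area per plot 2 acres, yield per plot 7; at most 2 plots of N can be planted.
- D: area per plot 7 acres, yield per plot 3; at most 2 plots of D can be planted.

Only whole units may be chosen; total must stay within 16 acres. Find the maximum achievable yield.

23

This is a bounded integer knapsack.
N has the best ratio (7/2); taking only N gives at most 2×7 = 14 (stopped by the supply cap of 2).
Mixing does better — 1×S and 2×N: area 12 ≤ 16, yield 1·9 + 2·7 = 23.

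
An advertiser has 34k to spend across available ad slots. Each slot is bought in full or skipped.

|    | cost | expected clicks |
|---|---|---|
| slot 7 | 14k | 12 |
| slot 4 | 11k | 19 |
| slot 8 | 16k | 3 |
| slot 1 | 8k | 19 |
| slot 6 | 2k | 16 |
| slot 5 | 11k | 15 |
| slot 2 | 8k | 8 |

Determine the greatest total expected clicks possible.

Allowing fractional choices, the relaxed optimum would be about 71.0, but ad slots are indivisible.
slot 4 + slot 1 + slot 6 + slot 2: cost 11 + 8 + 2 + 8 = 29 ≤ 34, expected clicks 19 + 19 + 16 + 8 = 62.
slot 1 + slot 6 + slot 5 + slot 2: cost 8 + 2 + 11 + 8 = 29 ≤ 34, expected clicks 19 + 16 + 15 + 8 = 58.
slot 4 + slot 1 + slot 6 + slot 5: cost 11 + 8 + 2 + 11 = 32 ≤ 34, expected clicks 19 + 19 + 16 + 15 = 69.
Best is slot 4, slot 1, slot 6, and slot 5 with total expected clicks 69.

69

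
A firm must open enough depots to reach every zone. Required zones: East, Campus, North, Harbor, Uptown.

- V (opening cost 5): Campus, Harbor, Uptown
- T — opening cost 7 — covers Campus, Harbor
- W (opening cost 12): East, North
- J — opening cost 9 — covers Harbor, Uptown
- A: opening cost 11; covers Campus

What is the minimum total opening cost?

This is an integer covering problem.
Choose V and W: together they cover East, Campus, North, Harbor, Uptown — every zone.
Total opening cost: 5 + 12 = 17.
No cover costs less than 17.

17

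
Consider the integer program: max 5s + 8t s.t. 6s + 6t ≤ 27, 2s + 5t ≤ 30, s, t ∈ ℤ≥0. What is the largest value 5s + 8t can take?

32

Relaxing integrality, the LP optimum is 36.00 at (s,t) = (0, 4.5), which is not an integer point.
(s,t)=(0,4) is feasible, giving 32.
(s,t)=(1,3) is feasible, giving 29.
(s,t)=(0,3) is feasible, giving 24.
Maximum is 32 at (s,t)=(0,4).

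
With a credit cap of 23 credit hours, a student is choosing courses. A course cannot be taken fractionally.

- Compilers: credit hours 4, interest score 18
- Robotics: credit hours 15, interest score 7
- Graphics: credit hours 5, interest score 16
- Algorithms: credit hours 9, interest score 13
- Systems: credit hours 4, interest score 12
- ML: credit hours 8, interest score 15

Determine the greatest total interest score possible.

This is an integer program with binary decision variables.
Allowing fractional choices, the relaxed optimum would be about 63.9, but courses are indivisible.
Compilers + Graphics + Systems + ML: credit hours 4 + 5 + 4 + 8 = 21 ≤ 23, interest score 18 + 16 + 12 + 15 = 61.
Compilers + Graphics + Algorithms + Systems: credit hours 4 + 5 + 9 + 4 = 22 ≤ 23, interest score 18 + 16 + 13 + 12 = 59.
Best is Compilers, Graphics, Systems, and ML with total interest score 61.

61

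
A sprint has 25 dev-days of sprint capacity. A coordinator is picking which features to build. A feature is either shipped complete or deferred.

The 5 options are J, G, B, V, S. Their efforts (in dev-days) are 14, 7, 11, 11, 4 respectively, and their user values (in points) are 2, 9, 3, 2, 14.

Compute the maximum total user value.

Allowing fractional choices, the relaxed optimum would be about 26.5, but features are indivisible.
J + G + S: effort 14 + 7 + 4 = 25 ≤ 25, user value 2 + 9 + 14 = 25.
G + V + S: effort 7 + 11 + 4 = 22 ≤ 25, user value 9 + 2 + 14 = 25.
G + B + S: effort 7 + 11 + 4 = 22 ≤ 25, user value 9 + 3 + 14 = 26.
Best is G, B, and S with total user value 26.

26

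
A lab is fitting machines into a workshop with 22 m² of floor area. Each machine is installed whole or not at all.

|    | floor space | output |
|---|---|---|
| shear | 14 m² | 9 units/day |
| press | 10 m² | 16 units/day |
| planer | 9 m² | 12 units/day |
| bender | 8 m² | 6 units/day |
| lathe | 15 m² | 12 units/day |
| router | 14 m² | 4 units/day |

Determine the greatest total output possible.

Allowing fractional choices, the relaxed optimum would be about 30.4, but machines are indivisible.
planer + bender: floor space 9 + 8 = 17 ≤ 22, output 12 + 6 = 18.
press + planer: floor space 10 + 9 = 19 ≤ 22, output 16 + 12 = 28.
press + bender: floor space 10 + 8 = 18 ≤ 22, output 16 + 6 = 22.
Best is press and planer with total output 28.

28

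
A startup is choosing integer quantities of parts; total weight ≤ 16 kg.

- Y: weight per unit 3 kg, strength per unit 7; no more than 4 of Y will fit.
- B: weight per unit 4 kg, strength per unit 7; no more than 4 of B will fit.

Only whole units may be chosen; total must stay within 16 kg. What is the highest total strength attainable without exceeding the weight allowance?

4×B: weight 16 ≤ 16, strength 4·7 = 28.
4×Y and 1×B: weight 16 ≤ 16, strength 4·7 + 1·7 = 35.
Best is 35.

35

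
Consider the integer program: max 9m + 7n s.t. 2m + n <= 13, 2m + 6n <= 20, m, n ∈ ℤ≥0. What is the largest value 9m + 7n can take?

61

The continuous relaxation peaks at (5.8, 1.4) with value 62.00; rounding to a feasible lattice point costs some objective.
(m,n)=(6,1): 2·6+1·1=13≤13, 2·6+6·1=18≤20, objective 61.
(m,n)=(6,0): 2·6+1·0=12≤13, 2·6+6·0=12≤20, objective 54.
(m,n)=(5,1): 2·5+1·1=11≤13, 2·5+6·1=16≤20, objective 52.
No feasible integer point exceeds 61.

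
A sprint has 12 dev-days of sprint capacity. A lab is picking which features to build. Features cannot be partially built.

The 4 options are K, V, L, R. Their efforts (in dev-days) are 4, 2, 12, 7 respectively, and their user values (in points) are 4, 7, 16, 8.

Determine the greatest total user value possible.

16

Treat it as a binary knapsack problem.
Take L: effort 12 ≤ 12, user value 16.
No other feasible combination does better.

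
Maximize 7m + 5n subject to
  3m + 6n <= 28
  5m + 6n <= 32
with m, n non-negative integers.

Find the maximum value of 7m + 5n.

42

Relaxing integrality, the LP optimum is 44.80 at (m,n) = (6.4, 0), which is not an integer point.
(m,n)=(6,0): 3·6+6·0=18≤28, 5·6+6·0=30≤32, objective 42.
(m,n)=(5,1): 3·5+6·1=21≤28, 5·5+6·1=31≤32, objective 40.
(m,n)=(5,0): 3·5+6·0=15≤28, 5·5+6·0=25≤32, objective 35.
No feasible integer point exceeds 42.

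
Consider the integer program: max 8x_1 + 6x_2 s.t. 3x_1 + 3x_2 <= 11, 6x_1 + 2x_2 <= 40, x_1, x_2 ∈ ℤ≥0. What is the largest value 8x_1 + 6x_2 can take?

24

The continuous relaxation peaks at (3.67, 0) with value 29.33; rounding to a feasible lattice point costs some objective.
(x_1,x_2)=(3,0): 3·3+3·0=9≤11, 6·3+2·0=18≤40, objective 24.
(x_1,x_2)=(2,1): 3·2+3·1=9≤11, 6·2+2·1=14≤40, objective 22.
(x_1,x_2)=(2,0): 3·2+3·0=6≤11, 6·2+2·0=12≤40, objective 16.
The best lattice point is (3,0), giving 24.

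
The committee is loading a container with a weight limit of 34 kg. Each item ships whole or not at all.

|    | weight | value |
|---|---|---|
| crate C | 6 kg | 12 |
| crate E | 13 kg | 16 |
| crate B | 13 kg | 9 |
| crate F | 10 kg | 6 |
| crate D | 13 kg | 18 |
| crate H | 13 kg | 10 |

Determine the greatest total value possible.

46

Take crate C, crate E, and crate D: weight 6 + 13 + 13 = 32 ≤ 34, value 12 + 16 + 18 = 46.
No other feasible combination does better.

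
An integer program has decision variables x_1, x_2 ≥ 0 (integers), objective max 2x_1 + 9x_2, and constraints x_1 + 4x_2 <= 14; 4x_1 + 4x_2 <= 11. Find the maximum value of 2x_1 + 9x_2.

18

(x_1,x_2)=(0,2): 1·0+4·2=8≤14, 4·0+4·2=8≤11, objective 18.
(x_1,x_2)=(1,1): 1·1+4·1=5≤14, 4·1+4·1=8≤11, objective 11.
Maximum is 18 at (x_1,x_2)=(0,2).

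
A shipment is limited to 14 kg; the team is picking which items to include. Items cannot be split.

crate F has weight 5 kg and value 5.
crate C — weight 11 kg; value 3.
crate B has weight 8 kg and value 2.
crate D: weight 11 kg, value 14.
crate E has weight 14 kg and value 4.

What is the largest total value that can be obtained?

14

crate D: weight 11 ≤ 14, value 14.
crate F + crate B: weight 5 + 8 = 13 ≤ 14, value 5 + 2 = 7.
Best is crate D with total value 14.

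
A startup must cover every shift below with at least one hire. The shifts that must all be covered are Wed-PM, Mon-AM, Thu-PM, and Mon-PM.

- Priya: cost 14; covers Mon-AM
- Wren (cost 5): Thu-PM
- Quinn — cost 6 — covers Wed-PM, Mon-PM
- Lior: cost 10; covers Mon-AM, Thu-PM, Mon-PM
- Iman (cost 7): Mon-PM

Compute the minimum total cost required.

The greedy cost-per-new-shift heuristic would pick Quinn, Wren, and Lior for 21, but a cheaper cover exists.
Choose Quinn and Lior: together they cover Wed-PM, Mon-AM, Thu-PM, Mon-PM — every shift.
Total cost: 6 + 10 = 16.
No cover costs less than 16.

16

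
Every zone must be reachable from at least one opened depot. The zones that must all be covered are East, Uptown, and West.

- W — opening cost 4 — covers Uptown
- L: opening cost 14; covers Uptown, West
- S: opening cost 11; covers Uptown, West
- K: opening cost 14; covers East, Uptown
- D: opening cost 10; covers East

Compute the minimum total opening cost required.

21

This is an integer covering problem.
The greedy cost-per-new-zone heuristic would pick W, D, and S for 25, but a cheaper cover exists.
Choose S and D: together they cover East, Uptown, West — every zone.
Total opening cost: 11 + 10 = 21.
No cover costs less than 21.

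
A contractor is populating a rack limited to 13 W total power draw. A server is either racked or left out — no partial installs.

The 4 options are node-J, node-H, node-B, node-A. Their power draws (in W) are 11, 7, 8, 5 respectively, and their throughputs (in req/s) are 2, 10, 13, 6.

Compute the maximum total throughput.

19

This is a 0-1 knapsack instance.
Allowing fractional choices, the relaxed optimum would be about 20.1, but servers are indivisible.
node-B: power draw 8 ≤ 13, throughput 13.
node-H + node-A: power draw 7 + 5 = 12 ≤ 13, throughput 10 + 6 = 16.
node-B + node-A: power draw 8 + 5 = 13 ≤ 13, throughput 13 + 6 = 19.
Best is node-B and node-A with total throughput 19.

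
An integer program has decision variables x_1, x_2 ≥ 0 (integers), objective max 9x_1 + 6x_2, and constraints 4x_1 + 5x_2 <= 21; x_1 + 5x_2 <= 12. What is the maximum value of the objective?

45

The continuous relaxation peaks at (5.25, 0) with value 47.25; rounding to a feasible lattice point costs some objective.
(x_1,x_2)=(5,0): 4·5+5·0=20≤21, 1·5+5·0=5≤12, objective 45.
(x_1,x_2)=(4,1): 4·4+5·1=21≤21, 1·4+5·1=9≤12, objective 42.
(x_1,x_2)=(4,0): 4·4+5·0=16≤21, 1·4+5·0=4≤12, objective 36.
The best lattice point is (5,0), giving 45.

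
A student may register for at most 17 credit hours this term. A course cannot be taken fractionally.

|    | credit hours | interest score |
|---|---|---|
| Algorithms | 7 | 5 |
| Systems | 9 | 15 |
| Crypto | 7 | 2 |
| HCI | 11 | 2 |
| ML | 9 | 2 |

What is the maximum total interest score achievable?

20

Allowing fractional choices, the relaxed optimum would be about 20.3, but courses are indivisible.
Systems + Crypto: credit hours 9 + 7 = 16 ≤ 17, interest score 15 + 2 = 17.
Systems: credit hours 9 ≤ 17, interest score 15.
Algorithms + Systems: credit hours 7 + 9 = 16 ≤ 17, interest score 5 + 15 = 20.
Best is Algorithms and Systems with total interest score 20.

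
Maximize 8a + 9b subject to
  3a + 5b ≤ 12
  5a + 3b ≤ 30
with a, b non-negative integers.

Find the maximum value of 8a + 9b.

32

(a,b)=(4,0) is feasible, giving 32.
(a,b)=(3,0) is feasible, giving 24.
Maximum is 32 at (a,b)=(4,0).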